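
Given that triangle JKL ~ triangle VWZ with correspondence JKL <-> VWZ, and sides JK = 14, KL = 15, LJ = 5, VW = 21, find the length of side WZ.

k = 21/14 = 3/2. WZ = 3/2 * 15 = 45/2.

45/2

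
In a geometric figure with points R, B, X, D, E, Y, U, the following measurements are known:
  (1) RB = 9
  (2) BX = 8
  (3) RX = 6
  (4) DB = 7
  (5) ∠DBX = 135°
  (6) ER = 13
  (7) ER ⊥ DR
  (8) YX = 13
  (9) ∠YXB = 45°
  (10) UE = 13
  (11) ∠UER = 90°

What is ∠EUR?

Step 1: By the law of cosines on triangle UER: UR² = 13² + 13² − 2·13·13·cos(90°) = 338, so UR = 13·√2.
Step 2: By the inverse law of cosines on triangle EUR: cos(∠EUR) = (13² + (13·√2)² − 13²) / (2·13·13·√2) = 338/478 = 0.7071, so ∠EUR = 45°.

Therefore, the measure of angle ∠EUR = 45°.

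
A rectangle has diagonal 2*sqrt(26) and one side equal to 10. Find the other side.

b = sqrt(d^2 - a^2) = sqrt(104 - 100) = sqrt(4) = 2

2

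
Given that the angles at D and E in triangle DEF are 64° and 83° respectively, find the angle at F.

angle F = 180 - 64 - 83 = 33 degrees.

33 degrees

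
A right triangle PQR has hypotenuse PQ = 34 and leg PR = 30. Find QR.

QR = sqrt(34^2 - 30^2) = sqrt(256) = 16

16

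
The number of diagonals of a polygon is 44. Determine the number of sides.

Using d = n(n - 3)/2, we solve 44 = n(n - 3)/2.
So n(n - 3) = 88.
Testing n = 11: 11 * 8 = 88 = 88. Correct.
The polygon has 11 sides.

11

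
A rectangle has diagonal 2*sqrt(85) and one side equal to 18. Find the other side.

The diagonal of a rectangle forms a right triangle with the two sides.
Rearranging the Pythagorean theorem: missing side = sqrt(d^2 - known^2).
= sqrt(340 - 324) = sqrt(16) = 4.

4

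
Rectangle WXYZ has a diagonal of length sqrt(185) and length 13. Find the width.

The diagonal of a rectangle forms a right triangle with the two sides.
Rearranging the Pythagorean theorem: missing side = sqrt(d^2 - known^2).
= sqrt(185 - 169) = sqrt(16) = 4.

4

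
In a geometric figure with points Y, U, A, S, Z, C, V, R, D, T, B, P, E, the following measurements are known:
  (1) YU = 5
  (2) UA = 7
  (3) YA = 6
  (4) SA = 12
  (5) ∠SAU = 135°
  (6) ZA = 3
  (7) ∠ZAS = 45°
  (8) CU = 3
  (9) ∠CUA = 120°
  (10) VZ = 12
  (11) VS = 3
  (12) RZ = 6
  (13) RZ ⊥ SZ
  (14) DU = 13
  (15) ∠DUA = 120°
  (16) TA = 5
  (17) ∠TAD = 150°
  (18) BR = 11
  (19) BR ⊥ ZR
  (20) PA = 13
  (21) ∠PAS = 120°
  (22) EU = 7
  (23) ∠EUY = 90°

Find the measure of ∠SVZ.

Step 1: By the law of cosines on triangle SAZ: SZ² = 12² + 3² − 2·12·3·cos(45°) = 102.09, so SZ ≈ 10.1.
Step 2: By the inverse law of cosines on triangle SVZ: cos(∠SVZ) = (3² + 12² − 10.1²) / (2·3·12) = 50.91/72 = 0.7071, so ∠SVZ = 45°.

Therefore, the measure of angle ∠SVZ = 45°.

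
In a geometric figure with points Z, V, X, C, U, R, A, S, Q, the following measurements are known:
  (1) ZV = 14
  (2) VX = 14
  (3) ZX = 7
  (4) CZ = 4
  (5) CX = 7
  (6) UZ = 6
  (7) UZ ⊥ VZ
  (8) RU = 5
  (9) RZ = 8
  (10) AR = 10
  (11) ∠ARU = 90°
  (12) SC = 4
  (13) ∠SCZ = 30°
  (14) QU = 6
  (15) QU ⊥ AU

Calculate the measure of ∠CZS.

Step 1: By the law of cosines on triangle ZCS: ZS² = 4² + 4² − 2·4·4·cos(30°) = 4.29, so ZS ≈ 2.07.
Step 2: By the inverse law of cosines on triangle CZS: cos(∠CZS) = (4² + 2.07² − 4²) / (2·4·2.07) = 4.29/16.56 = 0.2588, so ∠CZS = 75°.

Therefore, the measure of angle ∠CZS = 75°.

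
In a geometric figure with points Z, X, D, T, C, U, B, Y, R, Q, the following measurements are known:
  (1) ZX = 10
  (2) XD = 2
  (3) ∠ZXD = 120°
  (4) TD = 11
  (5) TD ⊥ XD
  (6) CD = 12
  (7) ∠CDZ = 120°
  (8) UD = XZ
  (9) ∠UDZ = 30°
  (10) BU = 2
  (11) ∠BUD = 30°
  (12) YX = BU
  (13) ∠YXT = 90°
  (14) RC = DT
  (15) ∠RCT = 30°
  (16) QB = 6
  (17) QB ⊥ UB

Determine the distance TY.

From the given relations: YX = BU = 2.
Step 1: By the law of cosines on triangle XDT: XT² = 2² + 11² − 2·2·11·cos(90°) = 125, so XT = 5·√5.
Step 2: By the law of cosines on triangle TXY: TY² = (5·√5)² + 2² − 2·5·√5·2·cos(90°) = 129, so TY = √129.

Therefore, the length of TY = √129.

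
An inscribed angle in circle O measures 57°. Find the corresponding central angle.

By the inscribed angle theorem, the central angle is twice the inscribed angle.
Central angle = 2 × 57° = 114°

114°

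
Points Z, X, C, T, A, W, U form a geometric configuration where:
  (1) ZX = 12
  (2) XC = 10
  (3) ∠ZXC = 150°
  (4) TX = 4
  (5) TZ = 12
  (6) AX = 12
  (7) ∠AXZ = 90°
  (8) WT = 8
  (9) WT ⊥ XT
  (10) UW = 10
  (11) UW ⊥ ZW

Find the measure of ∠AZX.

Step 1: By the law of cosines on triangle ZXA: ZA² = 12² + 12² − 2·12·12·cos(90°) = 288, so ZA = 12·√2.
Step 2: By the inverse law of cosines on triangle AZX: cos(∠AZX) = ((12·√2)² + 12² − 12²) / (2·12·√2·12) = 288/407.29 = 0.7071, so ∠AZX = 45°.

Therefore, the measure of angle ∠AZX = 45°.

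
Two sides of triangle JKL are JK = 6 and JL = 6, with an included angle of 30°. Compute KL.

By the law of cosines: KL^2 = JK^2 + JL^2 - 2*JK*JL*cos(J)
KL^2 = 6^2 + 6^2 - 2*6*6*cos(30°)
KL^2 = 36 + 36 - 72*(sqrt(3)/2)
KL^2 = 72 - 36*sqrt(3)
KL = 6*sqrt(2 - sqrt(3))

6*sqrt(2 - sqrt(3))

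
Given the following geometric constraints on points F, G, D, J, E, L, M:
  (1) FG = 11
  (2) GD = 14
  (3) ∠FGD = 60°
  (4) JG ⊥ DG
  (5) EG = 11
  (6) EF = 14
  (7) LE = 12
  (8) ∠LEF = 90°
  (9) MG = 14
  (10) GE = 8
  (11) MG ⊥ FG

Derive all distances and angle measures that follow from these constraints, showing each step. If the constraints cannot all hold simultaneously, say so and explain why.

These constraints are not satisfiable: (5) EG = 11 and (10) GE = 8 assign two different lengths to the same segment. No planar figure meets all of them, so nothing further can be derived.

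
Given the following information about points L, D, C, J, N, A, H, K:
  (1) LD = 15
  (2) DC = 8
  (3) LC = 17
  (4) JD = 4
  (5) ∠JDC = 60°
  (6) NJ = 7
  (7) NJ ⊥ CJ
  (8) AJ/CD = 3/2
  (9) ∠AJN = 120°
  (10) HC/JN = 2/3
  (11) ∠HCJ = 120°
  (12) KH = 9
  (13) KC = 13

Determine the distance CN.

Step 1: By the law of cosines on triangle JDC: JC² = 4² + 8² − 2·4·8·cos(60°) = 48, so JC = 4·√3.
Step 2: By the law of cosines on triangle CJN: CN² = (4·√3)² + 7² − 2·4·√3·7·cos(90°) = 97, so CN = √97.

Therefore, the length of CN = √97.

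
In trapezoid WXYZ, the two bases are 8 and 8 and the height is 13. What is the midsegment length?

midsegment = (8 + 8) / 2 = 16 / 2 = 8

8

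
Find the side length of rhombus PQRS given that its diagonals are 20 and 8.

Half-diagonals are 10 and 4. side = sqrt(10^2 + 4^2) = sqrt(116) = 2*sqrt(29)

2*sqrt(29)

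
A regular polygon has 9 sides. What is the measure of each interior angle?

Each interior angle of a regular n-gon is (n - 2) * 180 / n.
For n = 9: (9 - 2) * 180 / 9 = 1260/9 = 140 degrees.

140 degrees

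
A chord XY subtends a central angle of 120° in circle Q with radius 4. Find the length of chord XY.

Chord = 2(4) sin(60°) = 4*sqrt(3)

4*sqrt(3)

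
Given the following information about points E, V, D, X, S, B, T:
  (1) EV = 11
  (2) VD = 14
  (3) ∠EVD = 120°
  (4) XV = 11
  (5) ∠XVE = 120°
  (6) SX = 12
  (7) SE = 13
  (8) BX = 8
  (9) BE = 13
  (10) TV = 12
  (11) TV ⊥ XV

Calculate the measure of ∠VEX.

Step 1: By the law of cosines on triangle EVX: EX² = 11² + 11² − 2·11·11·cos(120°) = 363, so EX = 11·√3.
Step 2: By the inverse law of cosines on triangle VEX: cos(∠VEX) = (11² + (11·√3)² − 11²) / (2·11·11·√3) = 363/419.16 = 0.866, so ∠VEX = 30°.

Therefore, the measure of angle ∠VEX = 30°.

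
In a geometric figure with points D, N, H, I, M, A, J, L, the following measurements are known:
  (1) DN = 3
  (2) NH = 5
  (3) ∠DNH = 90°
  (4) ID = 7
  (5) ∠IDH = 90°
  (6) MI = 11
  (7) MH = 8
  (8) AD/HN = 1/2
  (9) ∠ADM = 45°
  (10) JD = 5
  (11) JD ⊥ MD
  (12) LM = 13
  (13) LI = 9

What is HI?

Step 1: By the law of cosines on triangle DNH: DH² = 3² + 5² − 2·3·5·cos(90°) = 34, so DH = √34.
Step 2: By the law of cosines on triangle HDI: HI² = √34² + 7² − 2·√34·7·cos(90°) = 83, so HI = √83.

Therefore, the length of HI = √83.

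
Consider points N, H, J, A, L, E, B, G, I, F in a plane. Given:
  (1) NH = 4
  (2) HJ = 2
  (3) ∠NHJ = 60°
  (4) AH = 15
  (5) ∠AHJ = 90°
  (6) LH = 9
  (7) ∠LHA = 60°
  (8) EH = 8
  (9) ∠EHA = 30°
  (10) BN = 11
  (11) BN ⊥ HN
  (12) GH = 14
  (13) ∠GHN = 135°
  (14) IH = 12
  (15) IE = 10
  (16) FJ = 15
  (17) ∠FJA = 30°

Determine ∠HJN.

Step 1: By the law of cosines on triangle JHN: JN² = 2² + 4² − 2·2·4·cos(60°) = 12, so JN = 2·√3.
Step 2: By the inverse law of cosines on triangle HJN: cos(∠HJN) = (2² + (2·√3)² − 4²) / (2·2·2·√3) = 0/13.86 = 0, so ∠HJN = 90°.

Therefore, the measure of angle ∠HJN = 90°.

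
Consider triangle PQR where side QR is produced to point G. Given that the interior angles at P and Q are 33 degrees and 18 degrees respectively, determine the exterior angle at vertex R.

The interior angle at R is 180 - 33 - 18 = 129 degrees.
The exterior angle and interior angle at R are supplementary:
Exterior angle = 180 - 129 = 51 degrees.

51 degrees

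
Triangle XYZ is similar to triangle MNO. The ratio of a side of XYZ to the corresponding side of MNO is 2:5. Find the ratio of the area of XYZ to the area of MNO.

Area ratio = (side ratio)^2 = (2/5)^2 = 4:25.

4:25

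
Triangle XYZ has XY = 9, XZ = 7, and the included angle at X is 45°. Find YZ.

When two sides and the included angle are known, the law of cosines gives the third side.
c^2 = a^2 + b^2 - 2ab cos(C) generalizes the Pythagorean theorem to non-right triangles.
Here: YZ^2 = 81 + 49 - 126*(sqrt(2)/2) = 130 - 63*sqrt(2)
YZ = sqrt(130 - 63*sqrt(2))

sqrt(130 - 63*sqrt(2))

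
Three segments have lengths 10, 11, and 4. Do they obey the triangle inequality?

For three segments to close into a triangle, no single side can be as long as the other two combined.
The longest side is 11, and 4 + 10 = 14 > 11.
A triangle can be formed.

Yes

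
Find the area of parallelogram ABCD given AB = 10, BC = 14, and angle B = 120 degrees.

Area = a * b * sin(theta)
Area = 10 * 14 * sin(120 degrees)
Area = 140 * sqrt(3)/2
Area = 70*sqrt(3)

70*sqrt(3)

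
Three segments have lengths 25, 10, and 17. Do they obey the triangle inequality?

Check all three triangle inequalities:
25 + 10 = 35 > 17 ✓
25 + 17 = 42 > 10 ✓
10 + 17 = 27 > 25 ✓
All conditions hold, so these sides form a valid triangle.

Yes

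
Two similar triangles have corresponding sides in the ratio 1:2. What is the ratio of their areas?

The ratio of areas of similar triangles equals the square of the side ratio.
Side ratio = 1:2
Area ratio = (1/2)^2 = 1/4 = 1:4

1:4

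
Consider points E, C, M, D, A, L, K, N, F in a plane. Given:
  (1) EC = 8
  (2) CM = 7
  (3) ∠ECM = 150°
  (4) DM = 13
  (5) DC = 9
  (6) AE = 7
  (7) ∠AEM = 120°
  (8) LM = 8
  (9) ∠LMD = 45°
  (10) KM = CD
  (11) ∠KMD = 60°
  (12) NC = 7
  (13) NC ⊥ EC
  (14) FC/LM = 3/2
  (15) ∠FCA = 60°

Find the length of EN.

Step 1: By the law of cosines on triangle ECN: EN² = 8² + 7² − 2·8·7·cos(90°) = 113, so EN = √113.

Therefore, the length of EN = √113.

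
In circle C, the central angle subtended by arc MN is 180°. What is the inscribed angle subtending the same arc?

By the inscribed angle theorem, the inscribed angle is half the central angle.
Inscribed angle = 180° / 2 = 90°

90°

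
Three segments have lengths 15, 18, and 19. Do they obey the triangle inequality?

For three segments to close into a triangle, no single side can be as long as the other two combined.
The longest side is 19, and 15 + 18 = 33 > 19.
A triangle can be formed.

Yes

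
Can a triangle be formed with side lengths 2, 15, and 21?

Check the triangle inequality: 2 + 15 = 17 ≤ 21.
Since the sum of two sides does not exceed the third, no triangle can be formed.

No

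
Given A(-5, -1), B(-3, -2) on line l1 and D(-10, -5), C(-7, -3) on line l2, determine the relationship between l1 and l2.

Slope of line 1: m1 = (-2 - -1)/(-3 - -5) = -1/2 = -1/2
Slope of line 2: m2 = (-3 - -5)/(-7 - -10) = 2/3 = 2/3
m1 != m2 (-1/2 != 2/3), so not parallel.
m1 * m2 = (-1/2) * (2/3) = -1/3 != -1, so not perpendicular.
The lines are neither parallel nor perpendicular.

Neither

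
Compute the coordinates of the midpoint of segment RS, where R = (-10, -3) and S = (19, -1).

M = ((x₁ + x₂)/2, (y₁ + y₂)/2)
= ((-10 + 19)/2, (-3 + -1)/2)
= (9/2, -4/2) = (9/2, -2)

(9/2, -2)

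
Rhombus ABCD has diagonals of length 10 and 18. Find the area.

The diagonals of a rhombus divide it into four right triangles.
Each triangle has legs 10/ 2 = 5 and 18/2 = 9, so each has area (1/2)*5*9 = 45/2.
Four such triangles give total area = (d1 * d2) / 2 = 90.

90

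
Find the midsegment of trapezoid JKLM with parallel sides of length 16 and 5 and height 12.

The midsegment (median) of a trapezoid connects the midpoints of the non-parallel sides.
Its length is the average of the two bases: (16 + 5) / 2 = 21/2.

21/2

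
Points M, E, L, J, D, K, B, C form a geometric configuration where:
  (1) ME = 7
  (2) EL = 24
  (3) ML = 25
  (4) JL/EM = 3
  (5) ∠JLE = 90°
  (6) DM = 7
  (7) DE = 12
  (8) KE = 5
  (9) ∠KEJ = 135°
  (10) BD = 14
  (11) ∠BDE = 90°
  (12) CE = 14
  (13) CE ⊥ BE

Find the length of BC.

Step 1: By the law of cosines on triangle BDE: BE² = 14² + 12² − 2·14·12·cos(90°) = 340, so BE = 2·√85.
Step 2: By the law of cosines on triangle BEC: BC² = (2·√85)² + 14² − 2·2·√85·14·cos(90°) = 536, so BC = 2·√134.

Therefore, the length of BC = 2·√134.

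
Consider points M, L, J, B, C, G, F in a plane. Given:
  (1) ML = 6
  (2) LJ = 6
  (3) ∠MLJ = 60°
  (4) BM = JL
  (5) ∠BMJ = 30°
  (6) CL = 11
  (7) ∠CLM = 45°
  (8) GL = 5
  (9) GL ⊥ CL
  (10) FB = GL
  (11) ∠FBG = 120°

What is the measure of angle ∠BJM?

From the given relations: BM = JL = 6.
Step 1: By the law of cosines on triangle JLM: JM² = 6² + 6² − 2·6·6·cos(60°) = 36, so JM = 6.
Step 2: By the law of cosines on triangle JMB: JB² = 6² + 6² − 2·6·6·cos(30°) = 9.65, so JB ≈ 3.11.
Step 3: By the inverse law of cosines on triangle BJM: cos(∠BJM) = (3.11² + 6² − 6²) / (2·3.11·6) = 9.65/37.27 = 0.2588, so ∠BJM = 75°.

Therefore, the measure of angle ∠BJM = 75°.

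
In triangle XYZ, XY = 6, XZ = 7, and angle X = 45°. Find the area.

Area = (1/2)(6)(7) sin(45°) = (1/2)(6)(7)(sqrt(2)/2) = 21*sqrt(2)/2

21*sqrt(2)/2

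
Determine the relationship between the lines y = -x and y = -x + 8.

Slope of line 1: m1 = -1
Slope of line 2: m2 = -1
Since m1 = m2 = -1, the lines are parallel.

Parallel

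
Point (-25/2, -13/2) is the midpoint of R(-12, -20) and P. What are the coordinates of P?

Using the midpoint formula: M = ((x1 + x2)/2, (y1 + y2)/2)
We know M = (-25/2, -13/2) and R = (-12, -20)
For x: -25/2 = (-12 + x2)/2, so x2 = 2*-25/2 - -12 = -13
For y: -13/2 = (-20 + y2)/2, so y2 = 2*-13/2 - -20 = 7
P = (-13, 7)

(-13, 7)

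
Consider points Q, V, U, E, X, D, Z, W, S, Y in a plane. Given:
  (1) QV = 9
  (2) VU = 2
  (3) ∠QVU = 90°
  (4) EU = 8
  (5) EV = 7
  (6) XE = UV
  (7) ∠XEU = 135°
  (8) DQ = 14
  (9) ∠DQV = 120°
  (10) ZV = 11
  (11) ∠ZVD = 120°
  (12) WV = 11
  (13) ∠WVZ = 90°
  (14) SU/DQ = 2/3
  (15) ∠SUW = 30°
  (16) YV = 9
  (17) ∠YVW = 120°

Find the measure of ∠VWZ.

Step 1: By the law of cosines on triangle WVZ: WZ² = 11² + 11² − 2·11·11·cos(90°) = 242, so WZ = 11·√2.
Step 2: By the inverse law of cosines on triangle VWZ: cos(∠VWZ) = (11² + (11·√2)² − 11²) / (2·11·11·√2) = 242/342.24 = 0.7071, so ∠VWZ = 45°.

Therefore, the measure of angle ∠VWZ = 45°.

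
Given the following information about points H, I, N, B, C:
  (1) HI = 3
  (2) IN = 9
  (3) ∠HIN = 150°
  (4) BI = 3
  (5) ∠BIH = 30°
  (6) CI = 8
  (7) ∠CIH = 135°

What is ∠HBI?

Step 1: By the law of cosines on triangle BIH: BH² = 3² + 3² − 2·3·3·cos(30°) = 2.41, so BH ≈ 1.55.
Step 2: By the inverse law of cosines on triangle HBI: cos(∠HBI) = (1.55² + 3² − 3²) / (2·1.55·3) = 2.41/9.32 = 0.2588, so ∠HBI = 75°.

Therefore, the measure of angle ∠HBI = 75°.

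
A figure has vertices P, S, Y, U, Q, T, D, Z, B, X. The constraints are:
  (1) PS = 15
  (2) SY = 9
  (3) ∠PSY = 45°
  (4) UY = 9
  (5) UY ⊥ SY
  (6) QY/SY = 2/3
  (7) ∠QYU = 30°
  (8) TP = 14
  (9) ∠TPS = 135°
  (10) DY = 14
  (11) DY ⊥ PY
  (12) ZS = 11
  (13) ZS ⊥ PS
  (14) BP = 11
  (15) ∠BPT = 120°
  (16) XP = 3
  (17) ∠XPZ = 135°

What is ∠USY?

Step 1: By the law of cosines on triangle SYU: SU² = 9² + 9² − 2·9·9·cos(90°) = 162, so SU = 9·√2.
Step 2: By the inverse law of cosines on triangle USY: cos(∠USY) = ((9·√2)² + 9² − 9²) / (2·9·√2·9) = 162/229.1 = 0.7071, so ∠USY = 45°.

Therefore, the measure of angle ∠USY = 45°.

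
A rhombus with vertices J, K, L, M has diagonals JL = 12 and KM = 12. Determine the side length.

Half-diagonals are 6 and 6. side = sqrt(6^2 + 6^2) = sqrt(72) = 6*sqrt(2)

6*sqrt(2)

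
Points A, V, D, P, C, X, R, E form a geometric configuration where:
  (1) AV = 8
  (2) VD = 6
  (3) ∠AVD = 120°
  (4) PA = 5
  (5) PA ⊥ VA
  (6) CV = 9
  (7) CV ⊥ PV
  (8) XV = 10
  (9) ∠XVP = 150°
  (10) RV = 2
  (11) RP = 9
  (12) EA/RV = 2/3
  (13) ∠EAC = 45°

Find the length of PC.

Step 1: By the law of cosines on triangle VAP: VP² = 8² + 5² − 2·8·5·cos(90°) = 89, so VP = √89.
Step 2: By the law of cosines on triangle PVC: PC² = √89² + 9² − 2·√89·9·cos(90°) = 170, so PC = √170.

Therefore, the length of PC = √170.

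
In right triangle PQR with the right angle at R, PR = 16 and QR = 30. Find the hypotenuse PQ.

By the Pythagorean theorem: PQ^2 = PR^2 + QR^2
PQ^2 = 16^2 + 30^2 = 256 + 900 = 1156
PQ = sqrt(1156) = 34

34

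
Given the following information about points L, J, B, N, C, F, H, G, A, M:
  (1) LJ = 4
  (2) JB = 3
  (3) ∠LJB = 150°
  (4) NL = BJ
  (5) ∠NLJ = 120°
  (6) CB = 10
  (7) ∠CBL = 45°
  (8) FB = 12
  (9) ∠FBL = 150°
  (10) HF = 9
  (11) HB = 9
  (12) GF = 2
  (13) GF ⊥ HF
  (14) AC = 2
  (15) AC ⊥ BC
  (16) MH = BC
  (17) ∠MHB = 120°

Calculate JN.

From the given relations: NL = BJ = 3.
Step 1: By the law of cosines on triangle JLN: JN² = 4² + 3² − 2·4·3·cos(120°) = 37, so JN = √37.

Therefore, the length of JN = √37.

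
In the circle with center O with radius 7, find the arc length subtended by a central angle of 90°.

Arc length = 2πr × θ/360
= 2π × 7 × 1/4
= 7*pi/2

7*pi/2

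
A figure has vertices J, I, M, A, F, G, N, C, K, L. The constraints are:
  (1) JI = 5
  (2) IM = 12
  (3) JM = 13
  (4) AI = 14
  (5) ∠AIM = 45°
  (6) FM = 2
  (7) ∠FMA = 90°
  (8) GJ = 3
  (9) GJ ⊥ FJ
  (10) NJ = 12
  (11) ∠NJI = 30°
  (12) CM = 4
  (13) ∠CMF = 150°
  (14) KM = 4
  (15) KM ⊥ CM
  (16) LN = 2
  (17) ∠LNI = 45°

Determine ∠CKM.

Step 1: By the law of cosines on triangle KMC: KC² = 4² + 4² − 2·4·4·cos(90°) = 32, so KC = 4·√2.
Step 2: By the inverse law of cosines on triangle CKM: cos(∠CKM) = ((4·√2)² + 4² − 4²) / (2·4·√2·4) = 32/45.25 = 0.7071, so ∠CKM = 45°.

Therefore, the measure of angle ∠CKM = 45°.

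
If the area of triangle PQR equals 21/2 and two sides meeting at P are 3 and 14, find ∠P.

From the SAS area formula Area = (1/2)ab sin(C), rearranging gives sin(C) = 2*Area/(ab).
sin(C) = 2 * 21/2 / (42) = 1/2.
Therefore C = arcsin(1/2) = 30°.
Since sin(180° - C) = sin(C), the obtuse angle 150° gives the same area, so C = 30° or C = 150°.

30° or 150°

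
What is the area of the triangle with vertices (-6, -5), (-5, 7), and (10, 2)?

Shoelace: Area = (1/2)|-6(7-2) + -5(2--5) + 10(-5-7)| = (1/2)(185) = 185/2

185/2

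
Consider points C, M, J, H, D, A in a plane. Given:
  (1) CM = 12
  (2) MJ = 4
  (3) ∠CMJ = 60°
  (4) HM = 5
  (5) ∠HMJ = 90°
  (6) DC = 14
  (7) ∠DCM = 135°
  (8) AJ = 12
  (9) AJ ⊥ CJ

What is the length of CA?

Step 1: By the law of cosines on triangle JMC: JC² = 4² + 12² − 2·4·12·cos(60°) = 112, so JC = 4·√7.
Step 2: By the law of cosines on triangle CJA: CA² = (4·√7)² + 12² − 2·4·√7·12·cos(90°) = 256, so CA = 16.

Therefore, the length of CA = 16.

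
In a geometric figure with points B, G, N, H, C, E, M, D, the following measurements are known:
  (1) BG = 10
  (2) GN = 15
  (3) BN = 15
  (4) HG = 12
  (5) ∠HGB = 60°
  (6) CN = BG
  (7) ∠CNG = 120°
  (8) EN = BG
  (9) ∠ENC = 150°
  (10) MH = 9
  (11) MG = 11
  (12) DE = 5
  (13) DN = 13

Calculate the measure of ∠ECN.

From the given relations: CN = BG = 10; EN = BG = 10.
Step 1: By the law of cosines on triangle CNE: CE² = 10² + 10² − 2·10·10·cos(150°) = 373.21, so CE ≈ 19.32.
Step 2: By the inverse law of cosines on triangle ECN: cos(∠ECN) = (19.32² + 10² − 10²) / (2·19.32·10) = 373.21/386.37 = 0.9659, so ∠ECN = 15°.

Therefore, the measure of angle ∠ECN = 15°.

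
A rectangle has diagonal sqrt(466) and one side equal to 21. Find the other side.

The diagonal of a rectangle forms a right triangle with the two sides.
Rearranging the Pythagorean theorem: missing side = sqrt(d^2 - known^2).
= sqrt(466 - 441) = sqrt(25) = 5.

5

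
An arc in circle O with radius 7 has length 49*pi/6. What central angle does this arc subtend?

θ = 360 × 49*pi/6 / (2π × 7) = 210° (rearranging arc length formula).

210°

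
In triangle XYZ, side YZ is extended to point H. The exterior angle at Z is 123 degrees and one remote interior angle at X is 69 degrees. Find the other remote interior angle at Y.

The exterior angle theorem states that an exterior angle equals the sum of the two non-adjacent interior angles.
So 123 = 69 + angle Y, which gives angle Y = 123 - 69 = 54 degrees.

54 degrees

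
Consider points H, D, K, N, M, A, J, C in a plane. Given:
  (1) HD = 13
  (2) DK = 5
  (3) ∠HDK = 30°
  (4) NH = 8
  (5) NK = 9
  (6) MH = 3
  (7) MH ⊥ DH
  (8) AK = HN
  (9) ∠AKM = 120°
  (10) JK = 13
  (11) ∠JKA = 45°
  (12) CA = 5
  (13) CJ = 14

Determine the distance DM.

Step 1: By the law of cosines on triangle DHM: DM² = 13² + 3² − 2·13·3·cos(90°) = 178, so DM = √178.

Therefore, the length of DM = √178.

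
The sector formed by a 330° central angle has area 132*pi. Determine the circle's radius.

r² = 360 × 132*pi / (π × 330) = 144, so r = 12.

12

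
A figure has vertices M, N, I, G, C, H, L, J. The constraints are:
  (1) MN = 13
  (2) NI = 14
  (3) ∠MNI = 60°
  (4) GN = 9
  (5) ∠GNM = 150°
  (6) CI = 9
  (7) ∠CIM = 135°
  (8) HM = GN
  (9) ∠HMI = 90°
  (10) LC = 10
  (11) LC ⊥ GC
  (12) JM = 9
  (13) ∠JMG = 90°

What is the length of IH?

From the given relations: HM = GN = 9.
Step 1: By the law of cosines on triangle INM: IM² = 14² + 13² − 2·14·13·cos(60°) = 183, so IM = √183.
Step 2: By the law of cosines on triangle IMH: IH² = √183² + 9² − 2·√183·9·cos(90°) = 264, so IH = 2·√66.

Therefore, the length of IH = 2·√66.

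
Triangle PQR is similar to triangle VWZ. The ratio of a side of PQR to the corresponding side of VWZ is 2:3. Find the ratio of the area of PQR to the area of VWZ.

Area scales with the square of linear dimensions. If every length is multiplied by 2/3, then the area is multiplied by (2/3)^2 = 4/9.
The area ratio is 4:9.

4:9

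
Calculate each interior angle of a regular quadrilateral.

Each interior angle of a regular n-gon is (n - 2) * 180 / n.
For n = 4: (4 - 2) * 180 / 4 = 360/4 = 90 degrees.

90 degrees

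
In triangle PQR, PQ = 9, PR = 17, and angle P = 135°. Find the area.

Area = (1/2) * PQ * PR * sin(P)
Area = (1/2) * 9 * 17 * sin(135°)
Area = (1/2) * 9 * 17 * sqrt(2)/2
Area = 153*sqrt(2)/4

153*sqrt(2)/4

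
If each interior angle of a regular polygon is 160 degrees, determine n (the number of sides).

Each interior angle of a regular n-gon is (n - 2) * 180 / n.
Setting this equal to 160:
(n - 2) * 180 / n = 160
Each exterior angle = 180 - 160 = 20 degrees.
Since exterior angles sum to 360: n = 360 / 20 = 18.

18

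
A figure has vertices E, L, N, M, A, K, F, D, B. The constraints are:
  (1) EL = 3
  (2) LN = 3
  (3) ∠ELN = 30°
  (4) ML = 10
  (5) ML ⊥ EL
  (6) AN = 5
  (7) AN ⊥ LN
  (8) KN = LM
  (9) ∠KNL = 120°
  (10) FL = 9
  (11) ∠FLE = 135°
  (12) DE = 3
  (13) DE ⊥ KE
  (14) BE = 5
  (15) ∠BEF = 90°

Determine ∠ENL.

Step 1: By the law of cosines on triangle NLE: NE² = 3² + 3² − 2·3·3·cos(30°) = 2.41, so NE ≈ 1.55.
Step 2: By the inverse law of cosines on triangle ENL: cos(∠ENL) = (1.55² + 3² − 3²) / (2·1.55·3) = 2.41/9.32 = 0.2588, so ∠ENL = 75°.

Therefore, the measure of angle ∠ENL = 75°.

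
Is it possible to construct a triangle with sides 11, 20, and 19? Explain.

For three segments to close into a triangle, no single side can be as long as the other two combined.
The longest side is 20, and 11 + 19 = 30 > 20.
A triangle can be formed.

Yes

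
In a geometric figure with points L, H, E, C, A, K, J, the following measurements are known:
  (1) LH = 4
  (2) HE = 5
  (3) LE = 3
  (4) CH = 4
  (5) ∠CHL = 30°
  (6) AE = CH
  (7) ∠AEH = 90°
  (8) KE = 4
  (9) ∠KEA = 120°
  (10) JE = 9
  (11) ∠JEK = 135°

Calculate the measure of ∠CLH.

Step 1: By the law of cosines on triangle LHC: LC² = 4² + 4² − 2·4·4·cos(30°) = 4.29, so LC ≈ 2.07.
Step 2: By the inverse law of cosines on triangle CLH: cos(∠CLH) = (2.07² + 4² − 4²) / (2·2.07·4) = 4.29/16.56 = 0.2588, so ∠CLH = 75°.

Therefore, the measure of angle ∠CLH = 75°.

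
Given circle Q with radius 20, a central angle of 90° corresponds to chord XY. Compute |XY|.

Chord length = 2r sin(θ/2)
= 2 × 20 × sin(90°/2)
= 2 × 20 × sin(45°)
= 20*sqrt(2)

20*sqrt(2)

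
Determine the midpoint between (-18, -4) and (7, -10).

The midpoint is the point halfway along the segment.
Move half the horizontal distance: -18 + (7 - -18)/2 = -18 + 25/2 = -11/2
Move half the vertical distance: -4 + (-10 - -4)/2 = -4 + -6/2 = -7
Midpoint = (-11/2, -7)

(-11/2, -7)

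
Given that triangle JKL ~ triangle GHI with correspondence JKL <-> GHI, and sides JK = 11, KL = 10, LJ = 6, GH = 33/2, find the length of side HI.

k = 33/2/11 = 3/2. HI = 3/2 * 10 = 15.

15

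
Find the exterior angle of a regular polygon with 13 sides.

Each exterior angle of a regular n-gon is 360 / n.
For n = 13: 360 / 13 = 360/13 degrees.

360/13 degrees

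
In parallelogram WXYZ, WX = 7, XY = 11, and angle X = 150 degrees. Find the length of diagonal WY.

The diagonal of a parallelogram can be found by treating two adjacent sides and the diagonal as a triangle.
Applying the law of cosines with sides 7, 11 and included angle 150°:
d^2 = 49 + 121 - 154*cos(150°) = 77*sqrt(3) + 170
d = sqrt(77*sqrt(3) + 170)

sqrt(77*sqrt(3) + 170)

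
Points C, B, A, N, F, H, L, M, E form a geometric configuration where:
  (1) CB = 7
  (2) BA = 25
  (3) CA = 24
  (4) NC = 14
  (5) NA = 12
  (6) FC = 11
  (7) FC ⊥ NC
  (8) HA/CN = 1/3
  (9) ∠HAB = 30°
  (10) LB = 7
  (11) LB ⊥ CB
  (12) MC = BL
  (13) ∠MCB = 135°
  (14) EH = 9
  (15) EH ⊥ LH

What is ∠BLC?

Step 1: By the law of cosines on triangle LBC: LC² = 7² + 7² − 2·7·7·cos(90°) = 98, so LC = 7·√2.
Step 2: By the inverse law of cosines on triangle BLC: cos(∠BLC) = (7² + (7·√2)² − 7²) / (2·7·7·√2) = 98/138.59 = 0.7071, so ∠BLC = 45°.

Therefore, the measure of angle ∠BLC = 45°.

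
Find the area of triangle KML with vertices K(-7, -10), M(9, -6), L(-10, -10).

Shoelace: Area = (1/2)|-7(-6--10) + 9(-10--10) + -10(-10--6)| = (1/2)(12) = 6

6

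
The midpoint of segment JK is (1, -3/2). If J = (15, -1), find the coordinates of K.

Using the midpoint formula: M = ((x1 + x2)/2, (y1 + y2)/2)
We know M = (1, -3/2) and J = (15, -1)
For x: 1 = (15 + x2)/2, so x2 = 2*1 - 15 = -13
For y: -3/2 = (-1 + y2)/2, so y2 = 2*-3/2 - -1 = -2
K = (-13, -2)

(-13, -2)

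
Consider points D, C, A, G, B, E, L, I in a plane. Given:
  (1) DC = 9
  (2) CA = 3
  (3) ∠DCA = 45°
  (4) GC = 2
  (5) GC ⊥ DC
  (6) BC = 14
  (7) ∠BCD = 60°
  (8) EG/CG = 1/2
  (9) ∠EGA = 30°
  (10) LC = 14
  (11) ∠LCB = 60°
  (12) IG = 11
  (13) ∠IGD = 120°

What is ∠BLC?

Step 1: By the law of cosines on triangle LCB: LB² = 14² + 14² − 2·14·14·cos(60°) = 196, so LB = 14.
Step 2: By the inverse law of cosines on triangle BLC: cos(∠BLC) = (14² + 14² − 14²) / (2·14·14) = 196/392 = 0.5, so ∠BLC = 60°.

Therefore, the measure of angle ∠BLC = 60°.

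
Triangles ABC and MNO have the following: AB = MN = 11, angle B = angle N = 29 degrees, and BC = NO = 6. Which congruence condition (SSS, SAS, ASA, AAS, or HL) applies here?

The given information matches SAS: Two pairs of corresponding sides and the included angle are equal (Side-Angle-Side).

SAS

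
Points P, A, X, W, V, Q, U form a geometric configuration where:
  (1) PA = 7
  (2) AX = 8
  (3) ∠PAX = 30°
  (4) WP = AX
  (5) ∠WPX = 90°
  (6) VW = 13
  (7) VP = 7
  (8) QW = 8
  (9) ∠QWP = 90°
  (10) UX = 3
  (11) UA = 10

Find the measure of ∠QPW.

From the given relations: WP = AX = 8.
Step 1: By the law of cosines on triangle PWQ: PQ² = 8² + 8² − 2·8·8·cos(90°) = 128, so PQ = 8·√2.
Step 2: By the inverse law of cosines on triangle QPW: cos(∠QPW) = ((8·√2)² + 8² − 8²) / (2·8·√2·8) = 128/181.02 = 0.7071, so ∠QPW = 45°.

Therefore, the measure of angle ∠QPW = 45°.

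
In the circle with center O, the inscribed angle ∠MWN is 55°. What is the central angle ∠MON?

Central angle = 2 × 55° = 110° (inscribed angle theorem).

110°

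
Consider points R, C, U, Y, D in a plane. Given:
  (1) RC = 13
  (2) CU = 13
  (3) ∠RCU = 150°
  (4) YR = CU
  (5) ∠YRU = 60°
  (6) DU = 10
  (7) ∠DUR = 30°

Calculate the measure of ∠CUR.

Step 1: By the law of cosines on triangle UCR: UR² = 13² + 13² − 2·13·13·cos(150°) = 630.72, so UR ≈ 25.11.
Step 2: By the inverse law of cosines on triangle CUR: cos(∠CUR) = (13² + 25.11² − 13²) / (2·13·25.11) = 630.72/652.97 = 0.9659, so ∠CUR = 15°.

Therefore, the measure of angle ∠CUR = 15°.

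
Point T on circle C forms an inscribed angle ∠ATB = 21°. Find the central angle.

Central angle = 2 × 21° = 42° (inscribed angle theorem).

42°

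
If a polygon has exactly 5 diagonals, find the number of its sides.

Using d = n(n - 3)/2, we solve 5 = n(n - 3)/2.
So n(n - 3) = 10.
Testing n = 5: 5 * 2 = 10 = 10. Correct.
The polygon has 5 sides.

5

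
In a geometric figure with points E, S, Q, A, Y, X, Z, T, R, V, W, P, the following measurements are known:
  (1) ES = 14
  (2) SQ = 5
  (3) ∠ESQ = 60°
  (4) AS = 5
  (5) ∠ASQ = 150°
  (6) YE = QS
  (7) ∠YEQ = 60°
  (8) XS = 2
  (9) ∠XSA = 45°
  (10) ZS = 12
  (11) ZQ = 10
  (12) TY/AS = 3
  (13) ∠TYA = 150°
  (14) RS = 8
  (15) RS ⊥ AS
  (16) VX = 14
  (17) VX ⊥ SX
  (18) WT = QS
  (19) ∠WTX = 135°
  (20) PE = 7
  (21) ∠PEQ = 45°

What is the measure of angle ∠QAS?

Step 1: By the law of cosines on triangle ASQ: AQ² = 5² + 5² − 2·5·5·cos(150°) = 93.3, so AQ ≈ 9.66.
Step 2: By the inverse law of cosines on triangle QAS: cos(∠QAS) = (9.66² + 5² − 5²) / (2·9.66·5) = 93.3/96.59 = 0.9659, so ∠QAS = 15°.

Therefore, the measure of angle ∠QAS = 15°.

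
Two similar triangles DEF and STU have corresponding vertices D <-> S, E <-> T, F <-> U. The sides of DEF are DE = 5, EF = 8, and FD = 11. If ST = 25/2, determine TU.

k = 25/2/5 = 5/2. TU = 5/2 * 8 = 20.

20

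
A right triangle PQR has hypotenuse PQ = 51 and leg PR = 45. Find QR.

Rearranging the Pythagorean theorem to solve for the unknown leg:
leg^2 = hypotenuse^2 - known_leg^2 = 2601 - 2025 = 576
leg = sqrt(576) = 24.

24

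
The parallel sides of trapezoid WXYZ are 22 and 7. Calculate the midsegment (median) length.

The midsegment of a trapezoid = (base1 + base2) / 2
midsegment = (22 + 7) / 2
midsegment = 29 / 2
midsegment = 29/2

29/2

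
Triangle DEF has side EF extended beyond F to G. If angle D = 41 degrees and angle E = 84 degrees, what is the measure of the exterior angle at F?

The interior angle at F is 180 - 41 - 84 = 55 degrees.
The exterior angle and interior angle at F are supplementary:
Exterior angle = 180 - 55 = 125 degrees.

125 degrees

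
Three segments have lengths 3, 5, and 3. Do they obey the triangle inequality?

For three segments to close into a triangle, no single side can be as long as the other two combined.
The longest side is 5, and 3 + 3 = 6 > 5.
A triangle can be formed.

Yes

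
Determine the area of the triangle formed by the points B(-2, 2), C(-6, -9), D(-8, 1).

The Shoelace formula computes the area from vertex coordinates by summing cross products.
For vertices (-2,2), (-6,-9), (-8,1):
Signed sum = -2*-9 - -6*2 + -6*1 - -8*-9 + -8*2 - -2*1
= 30 + -78 + -14 = -62
Area = (1/2)|-62| = 31.

31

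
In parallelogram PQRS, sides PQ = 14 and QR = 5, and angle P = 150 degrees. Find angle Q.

Opposite sides of a parallelogram are parallel, so consecutive angles form co-interior angles on a transversal.
Co-interior angles sum to 180°, giving angle Q = 180 - 150 = 30 degrees.

30 degrees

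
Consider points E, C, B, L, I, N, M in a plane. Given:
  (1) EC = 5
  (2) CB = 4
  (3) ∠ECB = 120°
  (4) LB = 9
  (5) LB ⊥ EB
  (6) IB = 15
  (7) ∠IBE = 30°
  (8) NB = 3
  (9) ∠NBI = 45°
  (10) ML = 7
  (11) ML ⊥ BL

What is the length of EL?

Step 1: By the law of cosines on triangle BCE: BE² = 4² + 5² − 2·4·5·cos(120°) = 61, so BE = √61.
Step 2: By the law of cosines on triangle EBL: EL² = √61² + 9² − 2·√61·9·cos(90°) = 142, so EL = √142.

Therefore, the length of EL = √142.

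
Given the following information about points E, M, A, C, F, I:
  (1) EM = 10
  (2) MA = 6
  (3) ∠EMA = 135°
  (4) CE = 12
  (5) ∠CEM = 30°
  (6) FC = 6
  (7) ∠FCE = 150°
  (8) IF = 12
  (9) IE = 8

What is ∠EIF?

Step 1: By the law of cosines on triangle ECF: EF² = 12² + 6² − 2·12·6·cos(150°) = 304.71, so EF ≈ 17.46.
Step 2: By the inverse law of cosines on triangle EIF: cos(∠EIF) = (8² + 12² − 17.46²) / (2·8·12) = -96.71/192 = -0.5037, so ∠EIF = 120.24°.

Therefore, the measure of angle ∠EIF = 120.24°.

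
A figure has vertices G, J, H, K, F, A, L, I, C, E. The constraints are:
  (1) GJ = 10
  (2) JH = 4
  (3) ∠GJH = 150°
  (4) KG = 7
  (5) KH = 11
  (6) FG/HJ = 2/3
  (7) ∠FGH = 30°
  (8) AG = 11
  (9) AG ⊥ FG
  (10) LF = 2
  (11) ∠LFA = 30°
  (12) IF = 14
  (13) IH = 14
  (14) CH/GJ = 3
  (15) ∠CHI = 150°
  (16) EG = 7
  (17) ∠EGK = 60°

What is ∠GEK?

Step 1: By the law of cosines on triangle EGK: EK² = 7² + 7² − 2·7·7·cos(60°) = 49, so EK = 7.
Step 2: By the inverse law of cosines on triangle GEK: cos(∠GEK) = (7² + 7² − 7²) / (2·7·7) = 49/98 = 0.5, so ∠GEK = 60°.

Therefore, the measure of angle ∠GEK = 60°.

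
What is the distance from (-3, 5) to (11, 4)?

d = sqrt((11 - -3)^2 + (4 - 5)^2)
d = sqrt(14^2 + -1^2)
d = sqrt(196 + 1)
d = sqrt(197)

sqrt(197)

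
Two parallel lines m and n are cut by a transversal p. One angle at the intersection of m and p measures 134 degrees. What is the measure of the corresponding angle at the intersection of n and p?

Corresponding angles formed by parallel lines and a transversal are equal.
The given angle is 134 degrees.
The corresponding angle = 134 degrees.

134 degrees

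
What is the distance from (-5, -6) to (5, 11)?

The horizontal distance is |5 - -5| = 10 and the vertical distance is |11 - -6| = 17.
By the Pythagorean theorem, d = sqrt(10^2 + 17^2) = sqrt(389).

sqrt(389)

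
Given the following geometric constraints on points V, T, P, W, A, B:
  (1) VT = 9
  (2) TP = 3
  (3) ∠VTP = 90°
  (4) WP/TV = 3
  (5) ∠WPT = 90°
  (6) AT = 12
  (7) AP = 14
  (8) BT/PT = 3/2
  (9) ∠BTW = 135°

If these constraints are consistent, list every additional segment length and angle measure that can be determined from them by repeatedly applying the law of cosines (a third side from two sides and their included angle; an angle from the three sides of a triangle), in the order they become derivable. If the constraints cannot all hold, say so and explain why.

The constraints are consistent. Derivable facts, in order:
After 1 step:
- TW = 3·√82
- VP = 3·√10
- ∠APT = 43.43°
- ∠ATP = 126.67°
- ∠PAT = 9.9°
After 2 steps:
- WB ≈ 30.51
- ∠PTW = 83.66°
- ∠PVT = 18.43°
- ∠PWT = 6.34°
- ∠TPV = 71.57°
After 3 steps:
- ∠BWT = 5.99°
- ∠TBW = 39.01°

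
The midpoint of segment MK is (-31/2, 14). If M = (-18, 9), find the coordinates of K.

Using the midpoint formula: M = ((x1 + x2)/2, (y1 + y2)/2)
We know M = (-31/2, 14) and M = (-18, 9)
For x: -31/2 = (-18 + x2)/2, so x2 = 2*-31/2 - -18 = -13
For y: 14 = (9 + y2)/2, so y2 = 2*14 - 9 = 19
K = (-13, 19)

(-13, 19)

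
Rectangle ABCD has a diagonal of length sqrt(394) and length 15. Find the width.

b = sqrt(d^2 - a^2) = sqrt(394 - 225) = sqrt(169) = 13

13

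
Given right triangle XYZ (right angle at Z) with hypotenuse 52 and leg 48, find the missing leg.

By the Pythagorean theorem: YZ^2 = XY^2 - XZ^2
YZ^2 = 52^2 - 48^2 = 2704 - 2304 = 400
YZ = sqrt(400) = 20

20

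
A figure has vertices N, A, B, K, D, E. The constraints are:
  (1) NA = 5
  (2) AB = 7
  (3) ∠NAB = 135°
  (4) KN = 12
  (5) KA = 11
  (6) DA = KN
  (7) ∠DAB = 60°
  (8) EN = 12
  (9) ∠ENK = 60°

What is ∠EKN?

Step 1: By the law of cosines on triangle KNE: KE² = 12² + 12² − 2·12·12·cos(60°) = 144, so KE = 12.
Step 2: By the inverse law of cosines on triangle EKN: cos(∠EKN) = (12² + 12² − 12²) / (2·12·12) = 144/288 = 0.5, so ∠EKN = 60°.

Therefore, the measure of angle ∠EKN = 60°.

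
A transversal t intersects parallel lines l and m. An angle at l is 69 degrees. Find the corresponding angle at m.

When a transversal crosses parallel lines, angles in the same position at each intersection are called corresponding angles.
These are always equal, so the answer is 69 degrees.

69 degrees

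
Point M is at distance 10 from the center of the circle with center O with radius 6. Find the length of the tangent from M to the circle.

tangent = √(d² - r²) = √(10² - 6²) = √(100 - 36) = √64 = 8

8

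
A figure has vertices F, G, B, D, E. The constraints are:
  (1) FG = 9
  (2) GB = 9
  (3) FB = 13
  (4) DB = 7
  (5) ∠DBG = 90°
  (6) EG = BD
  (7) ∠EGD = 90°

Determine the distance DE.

From the given relations: EG = BD = 7.
Step 1: By the law of cosines on triangle DBG: DG² = 7² + 9² − 2·7·9·cos(90°) = 130, so DG = √130.
Step 2: By the law of cosines on triangle DGE: DE² = √130² + 7² − 2·√130·7·cos(90°) = 179, so DE = √179.

Therefore, the length of DE = √179.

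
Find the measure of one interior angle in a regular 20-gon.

Each interior angle of a regular n-gon is (n - 2) * 180 / n.
For n = 20: (20 - 2) * 180 / 20 = 3240/20 = 162 degrees.

162 degrees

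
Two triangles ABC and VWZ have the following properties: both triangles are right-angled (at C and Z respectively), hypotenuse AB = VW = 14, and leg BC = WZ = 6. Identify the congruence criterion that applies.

The given information matches HL: The hypotenuse and one leg of two right triangles are equal (Hypotenuse-Leg).

HL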